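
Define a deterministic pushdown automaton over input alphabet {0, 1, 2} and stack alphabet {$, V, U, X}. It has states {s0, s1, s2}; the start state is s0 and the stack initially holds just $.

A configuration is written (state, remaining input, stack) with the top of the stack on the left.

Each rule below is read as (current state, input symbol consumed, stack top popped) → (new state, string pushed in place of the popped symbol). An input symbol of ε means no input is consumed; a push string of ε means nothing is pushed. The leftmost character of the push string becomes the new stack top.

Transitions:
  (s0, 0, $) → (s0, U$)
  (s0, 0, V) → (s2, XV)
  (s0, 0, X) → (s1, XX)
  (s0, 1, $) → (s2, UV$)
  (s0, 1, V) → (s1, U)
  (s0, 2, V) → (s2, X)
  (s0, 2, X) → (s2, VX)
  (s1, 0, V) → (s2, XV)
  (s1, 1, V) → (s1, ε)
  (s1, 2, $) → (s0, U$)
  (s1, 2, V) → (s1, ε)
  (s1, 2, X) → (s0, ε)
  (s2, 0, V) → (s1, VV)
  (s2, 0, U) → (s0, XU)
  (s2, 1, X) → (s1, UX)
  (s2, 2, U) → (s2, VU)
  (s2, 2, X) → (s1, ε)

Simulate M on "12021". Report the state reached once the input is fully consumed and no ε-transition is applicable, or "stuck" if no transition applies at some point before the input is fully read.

(s0, 12021, $)
  read 1, top $: go to s2, push UV$ → (s2, 2021, UV$)
  read 2, top U: go to s2, push VU → (s2, 021, VUV$)
  read 0, top V: go to s1, push VV → (s1, 21, VVUV$)
  read 2, top V: go to s1, push ε → (s1, 1, VUV$)
  read 1, top V: go to s1, push ε → (s1, ε, UV$)
All input consumed; M is in state s1.

s1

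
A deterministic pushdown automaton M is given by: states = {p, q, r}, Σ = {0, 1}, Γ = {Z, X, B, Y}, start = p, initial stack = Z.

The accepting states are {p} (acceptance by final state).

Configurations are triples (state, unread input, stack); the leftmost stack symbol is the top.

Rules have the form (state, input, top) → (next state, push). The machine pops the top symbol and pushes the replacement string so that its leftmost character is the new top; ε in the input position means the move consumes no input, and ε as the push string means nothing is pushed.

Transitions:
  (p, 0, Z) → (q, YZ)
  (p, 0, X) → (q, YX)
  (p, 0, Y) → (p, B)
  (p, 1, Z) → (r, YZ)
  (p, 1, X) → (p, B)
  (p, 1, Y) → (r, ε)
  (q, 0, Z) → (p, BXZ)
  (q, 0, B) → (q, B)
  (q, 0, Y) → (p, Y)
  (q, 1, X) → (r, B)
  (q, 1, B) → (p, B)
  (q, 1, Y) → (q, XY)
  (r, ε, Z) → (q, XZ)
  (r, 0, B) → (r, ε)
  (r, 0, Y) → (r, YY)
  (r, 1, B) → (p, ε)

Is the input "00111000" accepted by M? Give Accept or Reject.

(p, 00111000, Z)
  read 0, top Z: go to q, push YZ → (q, 0111000, YZ)
  read 0, top Y: go to p, push Y → (p, 111000, YZ)
  read 1, top Y: go to r, push ε → (r, 11000, Z)
  ε-move, top Z: go to q, push XZ → (q, 11000, XZ)
  read 1, top X: go to r, push B → (r, 1000, BZ)
  read 1, top B: go to p, push ε → (p, 000, Z)
  read 0, top Z: go to q, push YZ → (q, 00, YZ)
  read 0, top Y: go to p, push Y → (p, 0, YZ)
  read 0, top Y: go to p, push B → (p, ε, BZ)
All input consumed; state p ∈ F.

Accept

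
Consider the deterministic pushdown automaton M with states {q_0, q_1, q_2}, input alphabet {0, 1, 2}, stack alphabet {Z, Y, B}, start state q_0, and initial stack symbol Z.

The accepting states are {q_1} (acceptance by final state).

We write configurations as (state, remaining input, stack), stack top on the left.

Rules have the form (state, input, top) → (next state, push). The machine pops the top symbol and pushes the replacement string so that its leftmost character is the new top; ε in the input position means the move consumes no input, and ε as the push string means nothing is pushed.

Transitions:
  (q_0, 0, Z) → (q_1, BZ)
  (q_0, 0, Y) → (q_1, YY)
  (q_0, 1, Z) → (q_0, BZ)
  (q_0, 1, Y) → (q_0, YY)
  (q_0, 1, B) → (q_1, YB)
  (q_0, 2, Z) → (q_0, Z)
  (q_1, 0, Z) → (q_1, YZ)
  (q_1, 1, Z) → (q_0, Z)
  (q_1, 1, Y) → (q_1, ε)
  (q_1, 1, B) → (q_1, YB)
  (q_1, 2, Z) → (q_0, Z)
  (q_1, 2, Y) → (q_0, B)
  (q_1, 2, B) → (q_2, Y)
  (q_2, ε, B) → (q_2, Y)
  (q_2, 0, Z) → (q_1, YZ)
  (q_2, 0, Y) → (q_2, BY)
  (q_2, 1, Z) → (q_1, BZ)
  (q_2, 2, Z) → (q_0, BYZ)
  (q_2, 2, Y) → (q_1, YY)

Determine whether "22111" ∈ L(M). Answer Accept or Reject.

Accept

(q_0, 22111, Z) ⊢ (q_0, 2111, Z) ⊢ (q_0, 111, Z) ⊢ (q_0, 11, BZ) ⊢ (q_1, 1, YBZ) ⊢ (q_1, ε, BZ)
All input consumed; state q_1 ∈ F.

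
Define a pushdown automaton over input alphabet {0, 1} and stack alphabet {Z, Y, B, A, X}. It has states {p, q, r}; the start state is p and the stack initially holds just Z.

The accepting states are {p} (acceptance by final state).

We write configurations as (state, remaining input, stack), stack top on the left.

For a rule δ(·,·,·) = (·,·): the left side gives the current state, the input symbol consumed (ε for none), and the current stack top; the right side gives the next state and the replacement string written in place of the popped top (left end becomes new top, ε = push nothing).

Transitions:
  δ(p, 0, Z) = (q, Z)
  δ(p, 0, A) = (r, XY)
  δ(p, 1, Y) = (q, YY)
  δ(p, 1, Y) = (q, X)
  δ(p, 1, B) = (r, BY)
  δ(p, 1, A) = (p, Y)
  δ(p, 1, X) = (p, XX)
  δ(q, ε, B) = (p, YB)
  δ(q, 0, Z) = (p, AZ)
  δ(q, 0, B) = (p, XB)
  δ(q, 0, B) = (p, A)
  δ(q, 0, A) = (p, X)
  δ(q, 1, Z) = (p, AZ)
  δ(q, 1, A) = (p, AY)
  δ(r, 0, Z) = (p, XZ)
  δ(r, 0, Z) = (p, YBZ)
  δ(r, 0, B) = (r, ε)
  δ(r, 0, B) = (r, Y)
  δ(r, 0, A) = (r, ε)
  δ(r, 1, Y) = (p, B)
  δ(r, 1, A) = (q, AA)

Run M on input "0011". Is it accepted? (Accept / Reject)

Reject

No computation consumes all input and reaches a final state.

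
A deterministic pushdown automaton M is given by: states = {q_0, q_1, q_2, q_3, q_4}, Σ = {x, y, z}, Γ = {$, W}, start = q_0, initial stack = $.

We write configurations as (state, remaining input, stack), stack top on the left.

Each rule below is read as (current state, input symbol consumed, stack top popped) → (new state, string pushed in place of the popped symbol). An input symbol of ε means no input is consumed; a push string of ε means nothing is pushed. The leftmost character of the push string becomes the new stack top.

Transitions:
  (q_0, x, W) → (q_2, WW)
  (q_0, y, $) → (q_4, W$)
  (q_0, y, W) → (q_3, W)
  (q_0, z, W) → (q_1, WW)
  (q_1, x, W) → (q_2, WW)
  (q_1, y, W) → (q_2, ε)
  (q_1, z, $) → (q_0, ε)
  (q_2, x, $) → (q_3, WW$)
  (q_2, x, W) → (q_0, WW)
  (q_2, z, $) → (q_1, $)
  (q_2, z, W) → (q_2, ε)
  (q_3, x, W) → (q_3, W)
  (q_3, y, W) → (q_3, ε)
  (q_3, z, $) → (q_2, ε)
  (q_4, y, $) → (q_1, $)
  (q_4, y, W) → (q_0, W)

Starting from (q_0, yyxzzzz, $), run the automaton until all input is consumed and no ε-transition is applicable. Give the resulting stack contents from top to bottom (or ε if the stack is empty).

ε

(q_0, yyxzzzz, $)
  read y, top $: go to q_4, push W$ → (q_4, yxzzzz, W$)
  read y, top W: go to q_0, push W → (q_0, xzzzz, W$)
  read x, top W: go to q_2, push WW → (q_2, zzzz, WW$)
  read z, top W: go to q_2, push ε → (q_2, zzz, W$)
  read z, top W: go to q_2, push ε → (q_2, zz, $)
  read z, top $: go to q_1, push $ → (q_1, z, $)
  read z, top $: go to q_0, push ε → (q_0, ε, ε)
All input consumed in state q_0 with stack ε.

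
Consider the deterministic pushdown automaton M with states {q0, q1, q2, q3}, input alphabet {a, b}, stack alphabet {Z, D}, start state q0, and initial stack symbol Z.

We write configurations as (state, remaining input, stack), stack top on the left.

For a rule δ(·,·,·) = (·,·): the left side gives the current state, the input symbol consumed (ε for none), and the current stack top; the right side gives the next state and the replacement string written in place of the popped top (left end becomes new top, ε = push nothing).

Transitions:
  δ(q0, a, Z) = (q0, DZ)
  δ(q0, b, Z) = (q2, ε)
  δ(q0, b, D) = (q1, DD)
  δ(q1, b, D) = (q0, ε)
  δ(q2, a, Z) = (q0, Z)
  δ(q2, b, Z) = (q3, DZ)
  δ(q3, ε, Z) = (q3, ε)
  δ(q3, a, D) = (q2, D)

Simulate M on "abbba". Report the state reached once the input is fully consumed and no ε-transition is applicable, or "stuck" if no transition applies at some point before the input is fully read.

(q0, abbba, Z)
  read a, top Z: go to q0, push DZ → (q0, bbba, DZ)
  read b, top D: go to q1, push DD → (q1, bba, DDZ)
  read b, top D: go to q0, push ε → (q0, ba, DZ)
  read b, top D: go to q1, push DD → (q1, a, DDZ)
No transition for (q1, a, top D); M blocks with input a remaining.

stuck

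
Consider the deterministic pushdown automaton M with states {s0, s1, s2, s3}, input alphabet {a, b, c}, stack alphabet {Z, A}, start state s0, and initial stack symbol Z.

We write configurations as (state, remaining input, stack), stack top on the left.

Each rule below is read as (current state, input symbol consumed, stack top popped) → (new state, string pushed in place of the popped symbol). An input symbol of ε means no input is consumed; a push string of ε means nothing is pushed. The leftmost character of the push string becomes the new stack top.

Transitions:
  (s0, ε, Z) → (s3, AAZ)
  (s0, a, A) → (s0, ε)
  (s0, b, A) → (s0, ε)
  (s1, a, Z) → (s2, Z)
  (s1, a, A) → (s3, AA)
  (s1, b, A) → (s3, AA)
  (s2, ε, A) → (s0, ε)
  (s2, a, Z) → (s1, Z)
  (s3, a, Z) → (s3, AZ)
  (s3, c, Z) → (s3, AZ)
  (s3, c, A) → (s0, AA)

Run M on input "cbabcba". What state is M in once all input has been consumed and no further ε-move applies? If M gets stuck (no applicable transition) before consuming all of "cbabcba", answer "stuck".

s0

(s0, cbabcba, Z)
  ε-move, top Z: go to s3, push AAZ → (s3, cbabcba, AAZ)
  read c, top A: go to s0, push AA → (s0, babcba, AAAZ)
  read b, top A: go to s0, push ε → (s0, abcba, AAZ)
  read a, top A: go to s0, push ε → (s0, bcba, AZ)
  read b, top A: go to s0, push ε → (s0, cba, Z)
  ε-move, top Z: go to s3, push AAZ → (s3, cba, AAZ)
  read c, top A: go to s0, push AA → (s0, ba, AAAZ)
  read b, top A: go to s0, push ε → (s0, a, AAZ)
  read a, top A: go to s0, push ε → (s0, ε, AZ)
All input consumed; M is in state s0.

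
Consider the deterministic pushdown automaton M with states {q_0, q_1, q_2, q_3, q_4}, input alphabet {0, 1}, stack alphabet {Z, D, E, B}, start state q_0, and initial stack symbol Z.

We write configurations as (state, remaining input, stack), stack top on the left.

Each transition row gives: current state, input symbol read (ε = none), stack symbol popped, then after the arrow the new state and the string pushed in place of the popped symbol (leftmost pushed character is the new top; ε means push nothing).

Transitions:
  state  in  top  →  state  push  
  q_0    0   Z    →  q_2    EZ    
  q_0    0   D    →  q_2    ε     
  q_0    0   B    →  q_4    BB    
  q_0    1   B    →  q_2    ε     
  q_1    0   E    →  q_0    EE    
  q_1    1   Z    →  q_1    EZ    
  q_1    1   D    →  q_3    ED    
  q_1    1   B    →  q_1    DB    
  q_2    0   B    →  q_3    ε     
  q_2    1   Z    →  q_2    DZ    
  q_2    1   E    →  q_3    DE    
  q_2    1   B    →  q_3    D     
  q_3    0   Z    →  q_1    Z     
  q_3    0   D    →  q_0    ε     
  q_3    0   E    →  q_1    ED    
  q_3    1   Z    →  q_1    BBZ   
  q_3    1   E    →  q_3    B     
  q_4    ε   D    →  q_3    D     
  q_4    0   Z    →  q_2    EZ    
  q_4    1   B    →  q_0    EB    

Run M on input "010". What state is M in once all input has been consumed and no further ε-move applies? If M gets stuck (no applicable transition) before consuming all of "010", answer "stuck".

(q_0, 010, Z)
  read 0, top Z: go to q_2, push EZ → (q_2, 10, EZ)
  read 1, top E: go to q_3, push DE → (q_3, 0, DEZ)
  read 0, top D: go to q_0, push ε → (q_0, ε, EZ)
All input consumed; M is in state q_0.

q_0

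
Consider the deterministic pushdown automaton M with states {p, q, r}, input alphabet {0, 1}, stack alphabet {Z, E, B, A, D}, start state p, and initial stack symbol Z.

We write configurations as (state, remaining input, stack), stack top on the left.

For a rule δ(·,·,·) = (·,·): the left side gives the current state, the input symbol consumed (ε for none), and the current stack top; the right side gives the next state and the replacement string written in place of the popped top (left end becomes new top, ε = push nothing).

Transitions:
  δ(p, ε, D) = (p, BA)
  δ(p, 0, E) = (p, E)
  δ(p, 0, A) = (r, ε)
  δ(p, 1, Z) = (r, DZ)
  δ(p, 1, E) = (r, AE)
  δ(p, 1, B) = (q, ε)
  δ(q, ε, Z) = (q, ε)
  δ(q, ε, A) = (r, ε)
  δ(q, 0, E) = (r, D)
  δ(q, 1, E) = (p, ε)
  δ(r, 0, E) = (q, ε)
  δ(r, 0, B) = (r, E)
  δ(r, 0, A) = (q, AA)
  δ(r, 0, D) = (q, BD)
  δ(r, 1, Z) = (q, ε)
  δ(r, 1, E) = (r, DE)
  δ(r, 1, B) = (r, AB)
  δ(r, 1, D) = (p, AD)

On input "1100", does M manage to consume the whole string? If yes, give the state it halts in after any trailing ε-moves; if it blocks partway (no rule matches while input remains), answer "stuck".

(p, 1100, Z)
  read 1, top Z: go to r, push DZ → (r, 100, DZ)
  read 1, top D: go to p, push AD → (p, 00, ADZ)
  read 0, top A: go to r, push ε → (r, 0, DZ)
  read 0, top D: go to q, push BD → (q, ε, BDZ)
All input consumed; M is in state q.

q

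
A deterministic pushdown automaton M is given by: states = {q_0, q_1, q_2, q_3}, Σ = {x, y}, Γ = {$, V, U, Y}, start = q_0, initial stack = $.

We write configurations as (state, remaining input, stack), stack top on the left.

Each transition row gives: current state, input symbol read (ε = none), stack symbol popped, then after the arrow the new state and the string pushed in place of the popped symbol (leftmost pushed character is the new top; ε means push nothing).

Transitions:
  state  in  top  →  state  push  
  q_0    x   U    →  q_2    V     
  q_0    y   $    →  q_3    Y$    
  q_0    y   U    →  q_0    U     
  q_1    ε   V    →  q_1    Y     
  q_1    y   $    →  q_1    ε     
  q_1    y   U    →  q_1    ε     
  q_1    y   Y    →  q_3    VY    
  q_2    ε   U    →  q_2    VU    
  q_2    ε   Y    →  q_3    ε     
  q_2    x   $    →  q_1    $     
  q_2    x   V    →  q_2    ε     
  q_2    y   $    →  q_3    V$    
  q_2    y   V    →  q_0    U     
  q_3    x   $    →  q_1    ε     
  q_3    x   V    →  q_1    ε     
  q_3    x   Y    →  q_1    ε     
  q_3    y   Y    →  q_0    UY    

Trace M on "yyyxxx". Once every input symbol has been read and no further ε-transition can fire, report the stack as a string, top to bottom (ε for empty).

ε

(q_0, yyyxxx, $)
  read y, top $: go to q_3, push Y$ → (q_3, yyxxx, Y$)
  read y, top Y: go to q_0, push UY → (q_0, yxxx, UY$)
  read y, top U: go to q_0, push U → (q_0, xxx, UY$)
  read x, top U: go to q_2, push V → (q_2, xx, VY$)
  read x, top V: go to q_2, push ε → (q_2, x, Y$)
  ε-move, top Y: go to q_3, push ε → (q_3, x, $)
  read x, top $: go to q_1, push ε → (q_1, ε, ε)
All input consumed in state q_1 with stack ε.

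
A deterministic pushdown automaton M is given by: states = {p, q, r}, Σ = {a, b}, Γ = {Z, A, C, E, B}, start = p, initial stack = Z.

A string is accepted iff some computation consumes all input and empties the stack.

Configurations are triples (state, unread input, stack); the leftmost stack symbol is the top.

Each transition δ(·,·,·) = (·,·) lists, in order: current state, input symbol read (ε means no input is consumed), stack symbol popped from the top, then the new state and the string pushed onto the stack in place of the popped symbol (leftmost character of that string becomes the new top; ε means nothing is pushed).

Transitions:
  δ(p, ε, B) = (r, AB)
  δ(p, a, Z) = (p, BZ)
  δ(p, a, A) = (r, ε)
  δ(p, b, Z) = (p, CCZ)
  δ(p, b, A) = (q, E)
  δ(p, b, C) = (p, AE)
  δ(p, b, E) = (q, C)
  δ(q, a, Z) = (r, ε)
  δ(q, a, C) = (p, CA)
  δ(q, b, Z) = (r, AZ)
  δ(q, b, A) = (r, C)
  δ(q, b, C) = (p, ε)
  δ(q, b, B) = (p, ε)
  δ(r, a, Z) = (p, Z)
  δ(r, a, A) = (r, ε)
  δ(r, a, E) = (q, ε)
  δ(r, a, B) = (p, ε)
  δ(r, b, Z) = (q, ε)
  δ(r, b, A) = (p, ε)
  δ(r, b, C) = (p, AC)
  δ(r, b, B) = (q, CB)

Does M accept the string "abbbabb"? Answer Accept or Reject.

Reject

(p, abbbabb, Z) ⊢ (p, bbbabb, BZ) ⊢ (r, bbbabb, ABZ) ⊢ (p, bbabb, BZ) ⊢ (r, bbabb, ABZ) ⊢ (p, babb, BZ) ⊢ (r, babb, ABZ) ⊢ (p, abb, BZ) ⊢ (r, abb, ABZ) ⊢ (r, bb, BZ) ⊢ (q, b, CBZ) ⊢ (p, ε, BZ) ⊢ (r, ε, ABZ)
All input consumed; stack is ABZ, not empty, and no further ε-move applies.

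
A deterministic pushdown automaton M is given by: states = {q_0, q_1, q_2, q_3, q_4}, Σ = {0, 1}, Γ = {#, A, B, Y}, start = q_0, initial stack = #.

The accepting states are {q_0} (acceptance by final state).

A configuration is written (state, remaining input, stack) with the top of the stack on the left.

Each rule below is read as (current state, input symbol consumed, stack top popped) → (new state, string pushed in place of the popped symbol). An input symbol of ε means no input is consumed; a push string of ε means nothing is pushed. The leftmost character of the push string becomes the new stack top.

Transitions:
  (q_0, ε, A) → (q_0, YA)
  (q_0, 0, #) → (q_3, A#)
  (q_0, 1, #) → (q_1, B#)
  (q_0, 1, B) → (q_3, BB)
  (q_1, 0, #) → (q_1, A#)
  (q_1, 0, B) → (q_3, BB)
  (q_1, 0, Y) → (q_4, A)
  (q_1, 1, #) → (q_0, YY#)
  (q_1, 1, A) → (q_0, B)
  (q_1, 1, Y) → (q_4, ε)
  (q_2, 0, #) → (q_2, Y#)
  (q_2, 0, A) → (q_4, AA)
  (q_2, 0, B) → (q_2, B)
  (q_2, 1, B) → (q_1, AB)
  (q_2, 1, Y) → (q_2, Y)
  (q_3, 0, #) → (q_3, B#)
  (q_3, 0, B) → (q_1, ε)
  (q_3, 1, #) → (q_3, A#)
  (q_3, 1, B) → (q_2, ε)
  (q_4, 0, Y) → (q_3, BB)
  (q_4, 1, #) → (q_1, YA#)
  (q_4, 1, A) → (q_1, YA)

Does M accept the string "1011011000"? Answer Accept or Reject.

(q_0, 1011011000, #)
  read 1, top #: go to q_1, push B# → (q_1, 011011000, B#)
  read 0, top B: go to q_3, push BB → (q_3, 11011000, BB#)
  read 1, top B: go to q_2, push ε → (q_2, 1011000, B#)
  read 1, top B: go to q_1, push AB → (q_1, 011000, AB#)
No transition applies at (q_1, 011000, AB#); input not fully consumed.

Reject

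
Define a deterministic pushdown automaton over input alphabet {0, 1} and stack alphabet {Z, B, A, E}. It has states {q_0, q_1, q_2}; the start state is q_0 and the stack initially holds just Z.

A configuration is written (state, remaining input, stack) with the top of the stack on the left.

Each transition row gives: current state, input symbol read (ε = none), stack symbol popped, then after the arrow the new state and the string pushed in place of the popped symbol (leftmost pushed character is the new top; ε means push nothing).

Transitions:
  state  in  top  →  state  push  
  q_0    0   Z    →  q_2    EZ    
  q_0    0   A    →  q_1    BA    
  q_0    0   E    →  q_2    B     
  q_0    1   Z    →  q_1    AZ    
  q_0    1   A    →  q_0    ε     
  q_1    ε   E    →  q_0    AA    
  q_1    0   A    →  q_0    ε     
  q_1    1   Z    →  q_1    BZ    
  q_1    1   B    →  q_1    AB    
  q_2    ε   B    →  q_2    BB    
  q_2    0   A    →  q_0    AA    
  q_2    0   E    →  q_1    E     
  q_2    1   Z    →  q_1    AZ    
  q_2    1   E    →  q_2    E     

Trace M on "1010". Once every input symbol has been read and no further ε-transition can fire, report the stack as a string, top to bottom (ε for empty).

(q_0, 1010, Z)
  read 1, top Z: go to q_1, push AZ → (q_1, 010, AZ)
  read 0, top A: go to q_0, push ε → (q_0, 10, Z)
  read 1, top Z: go to q_1, push AZ → (q_1, 0, AZ)
  read 0, top A: go to q_0, push ε → (q_0, ε, Z)
All input consumed in state q_0 with stack Z.

Z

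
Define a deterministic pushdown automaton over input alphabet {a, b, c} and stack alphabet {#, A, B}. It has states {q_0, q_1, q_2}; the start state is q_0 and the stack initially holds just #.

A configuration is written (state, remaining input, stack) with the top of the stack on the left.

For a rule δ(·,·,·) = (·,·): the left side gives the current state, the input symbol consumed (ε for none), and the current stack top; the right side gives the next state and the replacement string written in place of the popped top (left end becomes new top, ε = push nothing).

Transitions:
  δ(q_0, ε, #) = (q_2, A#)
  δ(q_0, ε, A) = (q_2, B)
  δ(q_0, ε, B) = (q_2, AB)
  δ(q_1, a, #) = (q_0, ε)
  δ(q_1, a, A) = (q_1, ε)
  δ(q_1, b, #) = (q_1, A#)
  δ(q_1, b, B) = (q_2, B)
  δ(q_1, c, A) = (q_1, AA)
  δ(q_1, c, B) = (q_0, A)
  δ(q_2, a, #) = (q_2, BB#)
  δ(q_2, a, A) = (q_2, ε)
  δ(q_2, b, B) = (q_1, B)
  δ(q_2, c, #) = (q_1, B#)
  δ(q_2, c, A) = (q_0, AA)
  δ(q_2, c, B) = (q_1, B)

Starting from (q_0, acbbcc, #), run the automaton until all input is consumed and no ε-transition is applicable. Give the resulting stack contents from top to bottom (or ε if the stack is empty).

B#

(q_0, acbbcc, #)
  ε-move, top #: go to q_2, push A# → (q_2, acbbcc, A#)
  read a, top A: go to q_2, push ε → (q_2, cbbcc, #)
  read c, top #: go to q_1, push B# → (q_1, bbcc, B#)
  read b, top B: go to q_2, push B → (q_2, bcc, B#)
  read b, top B: go to q_1, push B → (q_1, cc, B#)
  read c, top B: go to q_0, push A → (q_0, c, A#)
  ε-move, top A: go to q_2, push B → (q_2, c, B#)
  read c, top B: go to q_1, push B → (q_1, ε, B#)
All input consumed in state q_1 with stack B#.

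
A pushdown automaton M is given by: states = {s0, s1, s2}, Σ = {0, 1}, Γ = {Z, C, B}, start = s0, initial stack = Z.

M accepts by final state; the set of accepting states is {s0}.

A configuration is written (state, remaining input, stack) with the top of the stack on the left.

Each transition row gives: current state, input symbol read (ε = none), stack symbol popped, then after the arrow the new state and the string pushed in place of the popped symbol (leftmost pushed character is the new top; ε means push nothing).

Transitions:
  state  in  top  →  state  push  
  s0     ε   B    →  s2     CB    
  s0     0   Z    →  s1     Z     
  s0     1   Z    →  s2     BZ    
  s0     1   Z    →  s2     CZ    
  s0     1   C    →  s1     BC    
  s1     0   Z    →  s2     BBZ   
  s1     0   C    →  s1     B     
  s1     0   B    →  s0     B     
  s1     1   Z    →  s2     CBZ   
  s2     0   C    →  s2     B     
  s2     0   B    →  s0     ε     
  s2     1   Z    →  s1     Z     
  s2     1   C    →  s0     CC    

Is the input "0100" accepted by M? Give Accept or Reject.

One accepting computation: (s0, 0100, Z) ⊢ (s1, 100, Z) ⊢ (s2, 00, CBZ) ⊢ (s2, 0, BBZ) ⊢ (s0, ε, BZ)
All input consumed and state s0 ∈ F.

Accept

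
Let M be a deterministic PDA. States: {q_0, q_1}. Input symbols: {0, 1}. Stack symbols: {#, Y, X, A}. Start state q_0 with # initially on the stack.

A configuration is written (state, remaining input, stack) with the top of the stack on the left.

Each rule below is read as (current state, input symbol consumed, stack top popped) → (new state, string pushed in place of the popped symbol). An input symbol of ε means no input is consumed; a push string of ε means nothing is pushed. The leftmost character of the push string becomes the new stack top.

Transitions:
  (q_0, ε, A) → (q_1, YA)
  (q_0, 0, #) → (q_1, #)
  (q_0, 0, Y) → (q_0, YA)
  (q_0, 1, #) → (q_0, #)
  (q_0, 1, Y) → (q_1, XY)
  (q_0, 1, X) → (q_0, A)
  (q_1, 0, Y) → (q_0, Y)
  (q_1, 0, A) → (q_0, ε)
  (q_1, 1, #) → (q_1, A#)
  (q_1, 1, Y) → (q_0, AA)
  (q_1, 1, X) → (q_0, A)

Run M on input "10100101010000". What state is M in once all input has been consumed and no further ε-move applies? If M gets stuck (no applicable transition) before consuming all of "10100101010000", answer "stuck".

stuck

(q_0, 10100101010000, #)
  read 1, top #: go to q_0, push # → (q_0, 0100101010000, #)
  read 0, top #: go to q_1, push # → (q_1, 100101010000, #)
  read 1, top #: go to q_1, push A# → (q_1, 00101010000, A#)
  read 0, top A: go to q_0, push ε → (q_0, 0101010000, #)
  read 0, top #: go to q_1, push # → (q_1, 101010000, #)
  read 1, top #: go to q_1, push A# → (q_1, 01010000, A#)
  read 0, top A: go to q_0, push ε → (q_0, 1010000, #)
  read 1, top #: go to q_0, push # → (q_0, 010000, #)
  read 0, top #: go to q_1, push # → (q_1, 10000, #)
  read 1, top #: go to q_1, push A# → (q_1, 0000, A#)
  read 0, top A: go to q_0, push ε → (q_0, 000, #)
  read 0, top #: go to q_1, push # → (q_1, 00, #)
No transition for (q_1, 0, top #); M blocks with input 00 remaining.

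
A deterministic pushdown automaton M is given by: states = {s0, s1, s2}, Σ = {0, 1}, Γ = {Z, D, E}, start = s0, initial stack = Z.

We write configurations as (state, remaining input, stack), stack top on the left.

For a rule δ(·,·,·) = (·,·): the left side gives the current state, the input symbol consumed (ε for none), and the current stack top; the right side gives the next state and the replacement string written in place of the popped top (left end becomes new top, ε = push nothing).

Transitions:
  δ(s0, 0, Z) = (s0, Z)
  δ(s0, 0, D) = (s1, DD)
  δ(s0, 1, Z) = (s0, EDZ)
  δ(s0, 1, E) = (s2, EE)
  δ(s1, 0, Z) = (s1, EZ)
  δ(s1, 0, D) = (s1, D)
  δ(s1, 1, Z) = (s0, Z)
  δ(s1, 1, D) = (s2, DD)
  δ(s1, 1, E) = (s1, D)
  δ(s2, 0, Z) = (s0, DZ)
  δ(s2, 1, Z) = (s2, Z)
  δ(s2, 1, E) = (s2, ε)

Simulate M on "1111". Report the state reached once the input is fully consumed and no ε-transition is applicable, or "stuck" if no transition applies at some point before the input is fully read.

(s0, 1111, Z) ⊢ (s0, 111, EDZ) ⊢ (s2, 11, EEDZ) ⊢ (s2, 1, EDZ) ⊢ (s2, ε, DZ)
All input consumed; M is in state s2.

s2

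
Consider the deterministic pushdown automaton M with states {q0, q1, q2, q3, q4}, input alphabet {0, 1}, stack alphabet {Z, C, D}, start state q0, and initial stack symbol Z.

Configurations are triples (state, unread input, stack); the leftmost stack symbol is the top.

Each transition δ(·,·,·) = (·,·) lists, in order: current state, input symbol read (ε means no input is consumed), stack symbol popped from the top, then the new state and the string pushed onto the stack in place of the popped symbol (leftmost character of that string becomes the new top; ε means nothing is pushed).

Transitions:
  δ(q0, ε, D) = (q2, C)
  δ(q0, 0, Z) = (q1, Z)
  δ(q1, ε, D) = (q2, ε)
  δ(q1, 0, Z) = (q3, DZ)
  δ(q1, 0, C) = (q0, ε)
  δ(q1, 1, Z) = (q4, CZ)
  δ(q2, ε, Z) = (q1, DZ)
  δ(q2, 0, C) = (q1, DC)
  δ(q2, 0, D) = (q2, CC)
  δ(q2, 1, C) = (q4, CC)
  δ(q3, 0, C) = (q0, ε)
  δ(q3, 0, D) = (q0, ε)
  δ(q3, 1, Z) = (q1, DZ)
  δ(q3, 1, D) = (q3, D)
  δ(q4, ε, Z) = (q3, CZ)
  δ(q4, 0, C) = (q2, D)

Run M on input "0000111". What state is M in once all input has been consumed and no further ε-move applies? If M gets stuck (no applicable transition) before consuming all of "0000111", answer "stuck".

stuck

(q0, 0000111, Z)
  read 0, top Z: go to q1, push Z → (q1, 000111, Z)
  read 0, top Z: go to q3, push DZ → (q3, 00111, DZ)
  read 0, top D: go to q0, push ε → (q0, 0111, Z)
  read 0, top Z: go to q1, push Z → (q1, 111, Z)
  read 1, top Z: go to q4, push CZ → (q4, 11, CZ)
No transition for (q4, 1, top C); M blocks with input 11 remaining.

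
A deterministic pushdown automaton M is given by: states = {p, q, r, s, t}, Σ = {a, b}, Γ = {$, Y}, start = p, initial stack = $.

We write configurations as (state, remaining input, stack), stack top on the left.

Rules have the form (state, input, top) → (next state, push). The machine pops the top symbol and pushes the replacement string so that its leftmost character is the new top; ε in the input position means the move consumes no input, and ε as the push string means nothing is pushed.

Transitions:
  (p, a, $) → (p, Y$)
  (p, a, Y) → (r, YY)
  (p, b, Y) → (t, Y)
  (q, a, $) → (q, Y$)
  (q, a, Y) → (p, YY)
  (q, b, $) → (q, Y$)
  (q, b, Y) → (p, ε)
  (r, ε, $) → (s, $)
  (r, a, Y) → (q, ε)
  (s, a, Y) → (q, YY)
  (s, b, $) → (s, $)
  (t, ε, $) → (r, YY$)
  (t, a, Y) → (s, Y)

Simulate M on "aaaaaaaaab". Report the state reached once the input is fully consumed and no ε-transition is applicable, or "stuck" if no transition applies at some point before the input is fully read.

(p, aaaaaaaaab, $) ⊢ (p, aaaaaaaab, Y$) ⊢ (r, aaaaaaab, YY$) ⊢ (q, aaaaaab, Y$) ⊢ (p, aaaaab, YY$) ⊢ (r, aaaab, YYY$) ⊢ (q, aaab, YY$) ⊢ (p, aab, YYY$) ⊢ (r, ab, YYYY$) ⊢ (q, b, YYY$) ⊢ (p, ε, YY$)
All input consumed; M is in state p.

p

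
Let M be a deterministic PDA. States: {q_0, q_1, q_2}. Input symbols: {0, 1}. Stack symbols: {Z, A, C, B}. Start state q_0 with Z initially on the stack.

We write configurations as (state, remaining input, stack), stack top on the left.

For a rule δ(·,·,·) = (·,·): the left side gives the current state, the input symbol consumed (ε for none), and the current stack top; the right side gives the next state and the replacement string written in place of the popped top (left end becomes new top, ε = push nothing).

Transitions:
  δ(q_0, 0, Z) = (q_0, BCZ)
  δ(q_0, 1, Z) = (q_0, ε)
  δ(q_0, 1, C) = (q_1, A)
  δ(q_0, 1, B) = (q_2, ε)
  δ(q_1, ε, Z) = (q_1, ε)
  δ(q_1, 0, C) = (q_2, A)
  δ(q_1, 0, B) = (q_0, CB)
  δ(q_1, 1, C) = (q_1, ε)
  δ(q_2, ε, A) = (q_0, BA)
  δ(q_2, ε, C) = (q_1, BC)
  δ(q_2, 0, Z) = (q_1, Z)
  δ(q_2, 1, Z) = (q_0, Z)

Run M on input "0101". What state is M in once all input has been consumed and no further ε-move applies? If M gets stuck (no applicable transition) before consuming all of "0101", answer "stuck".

q_1

(q_0, 0101, Z) ⊢ (q_0, 101, BCZ) ⊢ (q_2, 01, CZ) ⊢ (q_1, 01, BCZ) ⊢ (q_0, 1, CBCZ) ⊢ (q_1, ε, ABCZ)
All input consumed; M is in state q_1.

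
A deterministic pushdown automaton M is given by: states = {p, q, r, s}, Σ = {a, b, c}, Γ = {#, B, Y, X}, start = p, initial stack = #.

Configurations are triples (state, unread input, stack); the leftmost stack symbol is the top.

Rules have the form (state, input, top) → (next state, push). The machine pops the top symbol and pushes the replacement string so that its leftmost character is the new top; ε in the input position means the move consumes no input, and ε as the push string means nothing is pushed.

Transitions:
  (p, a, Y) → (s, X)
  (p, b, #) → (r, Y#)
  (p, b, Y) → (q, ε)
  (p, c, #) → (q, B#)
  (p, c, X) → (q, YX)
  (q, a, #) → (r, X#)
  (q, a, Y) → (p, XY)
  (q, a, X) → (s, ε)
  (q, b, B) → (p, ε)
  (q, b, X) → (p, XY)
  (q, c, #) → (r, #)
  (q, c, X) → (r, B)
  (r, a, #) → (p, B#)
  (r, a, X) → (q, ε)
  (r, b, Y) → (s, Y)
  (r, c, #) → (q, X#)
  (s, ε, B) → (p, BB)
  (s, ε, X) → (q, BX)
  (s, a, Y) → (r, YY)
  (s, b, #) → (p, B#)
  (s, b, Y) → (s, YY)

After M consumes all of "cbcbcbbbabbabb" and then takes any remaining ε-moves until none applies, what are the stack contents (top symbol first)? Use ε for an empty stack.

(p, cbcbcbbbabbabb, #)
  read c, top #: go to q, push B# → (q, bcbcbbbabbabb, B#)
  read b, top B: go to p, push ε → (p, cbcbbbabbabb, #)
  read c, top #: go to q, push B# → (q, bcbbbabbabb, B#)
  read b, top B: go to p, push ε → (p, cbbbabbabb, #)
  read c, top #: go to q, push B# → (q, bbbabbabb, B#)
  read b, top B: go to p, push ε → (p, bbabbabb, #)
  read b, top #: go to r, push Y# → (r, babbabb, Y#)
  read b, top Y: go to s, push Y → (s, abbabb, Y#)
  read a, top Y: go to r, push YY → (r, bbabb, YY#)
  read b, top Y: go to s, push Y → (s, babb, YY#)
  read b, top Y: go to s, push YY → (s, abb, YYY#)
  read a, top Y: go to r, push YY → (r, bb, YYYY#)
  read b, top Y: go to s, push Y → (s, b, YYYY#)
  read b, top Y: go to s, push YY → (s, ε, YYYYY#)
All input consumed in state s with stack YYYYY#.

YYYYY#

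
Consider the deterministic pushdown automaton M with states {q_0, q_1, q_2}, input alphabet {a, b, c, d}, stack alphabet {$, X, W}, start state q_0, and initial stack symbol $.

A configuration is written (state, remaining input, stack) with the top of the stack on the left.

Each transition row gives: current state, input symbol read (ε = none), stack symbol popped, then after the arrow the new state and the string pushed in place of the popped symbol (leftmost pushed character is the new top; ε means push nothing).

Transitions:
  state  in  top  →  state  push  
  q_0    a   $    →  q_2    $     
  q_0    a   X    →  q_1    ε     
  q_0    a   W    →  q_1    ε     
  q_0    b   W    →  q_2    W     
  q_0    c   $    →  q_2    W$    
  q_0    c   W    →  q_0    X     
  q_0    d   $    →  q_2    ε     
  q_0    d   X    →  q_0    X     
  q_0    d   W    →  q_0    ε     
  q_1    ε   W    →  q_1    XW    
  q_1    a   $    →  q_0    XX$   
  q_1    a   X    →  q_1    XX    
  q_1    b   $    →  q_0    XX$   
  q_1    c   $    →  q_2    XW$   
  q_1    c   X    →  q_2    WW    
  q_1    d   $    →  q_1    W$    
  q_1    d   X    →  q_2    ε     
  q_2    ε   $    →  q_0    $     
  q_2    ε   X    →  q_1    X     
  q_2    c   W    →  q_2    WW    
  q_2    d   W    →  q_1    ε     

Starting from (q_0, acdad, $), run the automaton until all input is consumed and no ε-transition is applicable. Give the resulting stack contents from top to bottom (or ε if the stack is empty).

(q_0, acdad, $)
  read a, top $: go to q_2, push $ → (q_2, cdad, $)
  ε-move, top $: go to q_0, push $ → (q_0, cdad, $)
  read c, top $: go to q_2, push W$ → (q_2, dad, W$)
  read d, top W: go to q_1, push ε → (q_1, ad, $)
  read a, top $: go to q_0, push XX$ → (q_0, d, XX$)
  read d, top X: go to q_0, push X → (q_0, ε, XX$)
All input consumed in state q_0 with stack XX$.

XX$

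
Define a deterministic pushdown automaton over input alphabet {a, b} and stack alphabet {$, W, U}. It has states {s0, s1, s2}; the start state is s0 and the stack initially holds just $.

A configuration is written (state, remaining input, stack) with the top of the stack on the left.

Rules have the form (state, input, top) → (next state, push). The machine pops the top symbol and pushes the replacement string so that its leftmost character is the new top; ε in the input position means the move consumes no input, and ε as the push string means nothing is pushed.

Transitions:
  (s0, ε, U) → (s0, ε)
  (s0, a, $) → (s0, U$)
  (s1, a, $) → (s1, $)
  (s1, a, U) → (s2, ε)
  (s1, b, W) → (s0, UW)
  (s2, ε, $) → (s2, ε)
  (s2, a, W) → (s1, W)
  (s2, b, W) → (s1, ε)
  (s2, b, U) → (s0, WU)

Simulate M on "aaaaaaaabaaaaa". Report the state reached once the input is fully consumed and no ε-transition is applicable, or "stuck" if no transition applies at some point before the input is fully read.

(s0, aaaaaaaabaaaaa, $)
  read a, top $: go to s0, push U$ → (s0, aaaaaaabaaaaa, U$)
  ε-move, top U: go to s0, push ε → (s0, aaaaaaabaaaaa, $)
  read a, top $: go to s0, push U$ → (s0, aaaaaabaaaaa, U$)
  ε-move, top U: go to s0, push ε → (s0, aaaaaabaaaaa, $)
  read a, top $: go to s0, push U$ → (s0, aaaaabaaaaa, U$)
  ε-move, top U: go to s0, push ε → (s0, aaaaabaaaaa, $)
  read a, top $: go to s0, push U$ → (s0, aaaabaaaaa, U$)
  ε-move, top U: go to s0, push ε → (s0, aaaabaaaaa, $)
  read a, top $: go to s0, push U$ → (s0, aaabaaaaa, U$)
  ε-move, top U: go to s0, push ε → (s0, aaabaaaaa, $)
  read a, top $: go to s0, push U$ → (s0, aabaaaaa, U$)
  ε-move, top U: go to s0, push ε → (s0, aabaaaaa, $)
  read a, top $: go to s0, push U$ → (s0, abaaaaa, U$)
  ε-move, top U: go to s0, push ε → (s0, abaaaaa, $)
  read a, top $: go to s0, push U$ → (s0, baaaaa, U$)
  ε-move, top U: go to s0, push ε → (s0, baaaaa, $)
No transition for (s0, b, top $); M blocks with input baaaaa remaining.

stuck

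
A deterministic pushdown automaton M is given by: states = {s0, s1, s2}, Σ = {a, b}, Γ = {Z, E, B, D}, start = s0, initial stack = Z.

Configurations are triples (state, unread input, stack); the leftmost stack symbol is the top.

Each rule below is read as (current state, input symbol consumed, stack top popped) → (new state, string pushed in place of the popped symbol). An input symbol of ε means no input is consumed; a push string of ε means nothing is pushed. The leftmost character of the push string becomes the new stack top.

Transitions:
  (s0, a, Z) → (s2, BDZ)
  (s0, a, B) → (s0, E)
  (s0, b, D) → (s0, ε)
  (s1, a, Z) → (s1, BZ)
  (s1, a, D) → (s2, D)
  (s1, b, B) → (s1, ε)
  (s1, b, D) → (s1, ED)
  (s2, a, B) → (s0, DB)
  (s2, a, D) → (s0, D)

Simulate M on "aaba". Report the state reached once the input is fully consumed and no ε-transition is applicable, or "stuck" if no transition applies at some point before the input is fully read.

s0

(s0, aaba, Z) ⊢ (s2, aba, BDZ) ⊢ (s0, ba, DBDZ) ⊢ (s0, a, BDZ) ⊢ (s0, ε, EDZ)
All input consumed; M is in state s0.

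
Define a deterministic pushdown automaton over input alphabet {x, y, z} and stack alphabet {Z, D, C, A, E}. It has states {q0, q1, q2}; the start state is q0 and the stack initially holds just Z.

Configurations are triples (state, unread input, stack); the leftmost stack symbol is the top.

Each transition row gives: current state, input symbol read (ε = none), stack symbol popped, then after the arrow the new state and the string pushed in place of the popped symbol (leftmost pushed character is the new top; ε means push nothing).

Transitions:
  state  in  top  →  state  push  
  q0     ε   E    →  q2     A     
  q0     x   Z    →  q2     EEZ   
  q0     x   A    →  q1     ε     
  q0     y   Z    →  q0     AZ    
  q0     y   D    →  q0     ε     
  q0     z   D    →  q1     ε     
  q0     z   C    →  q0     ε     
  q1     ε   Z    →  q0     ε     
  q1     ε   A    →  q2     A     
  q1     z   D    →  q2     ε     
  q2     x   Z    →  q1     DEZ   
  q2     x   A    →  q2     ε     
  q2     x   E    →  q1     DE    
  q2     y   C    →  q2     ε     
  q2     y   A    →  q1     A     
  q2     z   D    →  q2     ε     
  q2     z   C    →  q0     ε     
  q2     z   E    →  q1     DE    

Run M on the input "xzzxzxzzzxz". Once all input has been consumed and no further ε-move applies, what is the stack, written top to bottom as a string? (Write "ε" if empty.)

EEZ

(q0, xzzxzxzzzxz, Z)
  read x, top Z: go to q2, push EEZ → (q2, zzxzxzzzxz, EEZ)
  read z, top E: go to q1, push DE → (q1, zxzxzzzxz, DEEZ)
  read z, top D: go to q2, push ε → (q2, xzxzzzxz, EEZ)
  read x, top E: go to q1, push DE → (q1, zxzzzxz, DEEZ)
  read z, top D: go to q2, push ε → (q2, xzzzxz, EEZ)
  read x, top E: go to q1, push DE → (q1, zzzxz, DEEZ)
  read z, top D: go to q2, push ε → (q2, zzxz, EEZ)
  read z, top E: go to q1, push DE → (q1, zxz, DEEZ)
  read z, top D: go to q2, push ε → (q2, xz, EEZ)
  read x, top E: go to q1, push DE → (q1, z, DEEZ)
  read z, top D: go to q2, push ε → (q2, ε, EEZ)
All input consumed in state q2 with stack EEZ.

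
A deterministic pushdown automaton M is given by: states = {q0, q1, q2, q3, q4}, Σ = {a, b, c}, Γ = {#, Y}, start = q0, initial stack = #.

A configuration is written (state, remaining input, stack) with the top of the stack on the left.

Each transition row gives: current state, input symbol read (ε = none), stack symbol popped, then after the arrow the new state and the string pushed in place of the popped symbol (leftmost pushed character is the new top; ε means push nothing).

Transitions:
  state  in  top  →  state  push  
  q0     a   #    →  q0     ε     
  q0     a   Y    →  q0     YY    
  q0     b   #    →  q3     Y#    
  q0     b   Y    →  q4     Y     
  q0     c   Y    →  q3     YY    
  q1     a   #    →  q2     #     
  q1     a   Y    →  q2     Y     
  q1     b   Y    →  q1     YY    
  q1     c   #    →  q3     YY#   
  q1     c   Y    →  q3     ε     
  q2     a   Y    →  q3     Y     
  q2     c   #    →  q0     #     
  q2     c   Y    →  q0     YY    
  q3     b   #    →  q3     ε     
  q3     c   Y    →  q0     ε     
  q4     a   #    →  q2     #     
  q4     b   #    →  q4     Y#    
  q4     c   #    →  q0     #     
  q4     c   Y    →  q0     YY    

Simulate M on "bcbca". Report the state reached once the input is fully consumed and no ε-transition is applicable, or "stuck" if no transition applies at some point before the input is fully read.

q0

(q0, bcbca, #)
  read b, top #: go to q3, push Y# → (q3, cbca, Y#)
  read c, top Y: go to q0, push ε → (q0, bca, #)
  read b, top #: go to q3, push Y# → (q3, ca, Y#)
  read c, top Y: go to q0, push ε → (q0, a, #)
  read a, top #: go to q0, push ε → (q0, ε, ε)
All input consumed; M is in state q0.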